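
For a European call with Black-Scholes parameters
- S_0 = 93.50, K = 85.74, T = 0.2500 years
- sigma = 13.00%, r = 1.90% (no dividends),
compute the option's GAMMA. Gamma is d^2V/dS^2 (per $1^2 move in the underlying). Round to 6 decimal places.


Answer: Gamma = 0.023325

Derivation:
d1 = 1.4385303865; d2 = 1.3735303865
phi(d1) = 0.1417594928; exp(-qT) = 1.0000000000; exp(-rT) = 0.9952612634
Gamma = exp(-qT) * phi(d1) / (S * sigma * sqrt(T)) = 1.0000000000 * 0.1417594928 / (93.5000 * 0.1300 * 0.5000000000) = 0.023325


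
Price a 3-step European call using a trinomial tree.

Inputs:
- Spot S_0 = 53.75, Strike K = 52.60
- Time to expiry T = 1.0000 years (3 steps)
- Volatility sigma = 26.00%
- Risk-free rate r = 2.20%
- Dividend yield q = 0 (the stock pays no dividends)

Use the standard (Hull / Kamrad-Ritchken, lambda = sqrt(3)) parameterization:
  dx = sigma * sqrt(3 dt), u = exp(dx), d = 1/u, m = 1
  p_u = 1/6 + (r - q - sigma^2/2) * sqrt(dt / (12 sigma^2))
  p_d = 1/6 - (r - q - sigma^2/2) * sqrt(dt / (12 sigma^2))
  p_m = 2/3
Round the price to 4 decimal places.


Answer: Price = V(0,0) = 6.3574

Derivation:
dt = T/N = 0.333333; dx = sigma*sqrt(3*dt) = 0.260000
u = exp(dx) = 1.296930; d = 1/u = 0.771052
p_u = 0.159103, p_m = 0.666667, p_d = 0.174231
Discount per step: exp(-r*dt) = 0.992693
Stock lattice S(k, j) with j the centered position index:
  k=0: S(0,+0) = 53.7500
  k=1: S(1,-1) = 41.4440; S(1,+0) = 53.7500; S(1,+1) = 69.7100
  k=2: S(2,-2) = 31.9555; S(2,-1) = 41.4440; S(2,+0) = 53.7500; S(2,+1) = 69.7100; S(2,+2) = 90.4090
  k=3: S(3,-3) = 24.6393; S(3,-2) = 31.9555; S(3,-1) = 41.4440; S(3,+0) = 53.7500; S(3,+1) = 69.7100; S(3,+2) = 90.4090; S(3,+3) = 117.2541
Terminal payoffs V(N, j) = max(S_T - K, 0):
  V(3,-3) = 0.000000; V(3,-2) = 0.000000; V(3,-1) = 0.000000; V(3,+0) = 1.150000; V(3,+1) = 17.109992; V(3,+2) = 37.808986; V(3,+3) = 64.654134
Backward induction: V(k, j) = exp(-r*dt) * [p_u * V(k+1, j+1) + p_m * V(k+1, j) + p_d * V(k+1, j-1)]
  V(2,-2) = exp(-r*dt) * [p_u*0.000000 + p_m*0.000000 + p_d*0.000000] = 0.000000
  V(2,-1) = exp(-r*dt) * [p_u*1.150000 + p_m*0.000000 + p_d*0.000000] = 0.181631
  V(2,+0) = exp(-r*dt) * [p_u*17.109992 + p_m*1.150000 + p_d*0.000000] = 3.463419
  V(2,+1) = exp(-r*dt) * [p_u*37.808986 + p_m*17.109992 + p_d*1.150000] = 17.493774
  V(2,+2) = exp(-r*dt) * [p_u*64.654134 + p_m*37.808986 + p_d*17.109992] = 38.192608
  V(1,-1) = exp(-r*dt) * [p_u*3.463419 + p_m*0.181631 + p_d*0.000000] = 0.667215
  V(1,+0) = exp(-r*dt) * [p_u*17.493774 + p_m*3.463419 + p_d*0.181631] = 5.086458
  V(1,+1) = exp(-r*dt) * [p_u*38.192608 + p_m*17.493774 + p_d*3.463419] = 18.208472
  V(0,+0) = exp(-r*dt) * [p_u*18.208472 + p_m*5.086458 + p_d*0.667215] = 6.357443


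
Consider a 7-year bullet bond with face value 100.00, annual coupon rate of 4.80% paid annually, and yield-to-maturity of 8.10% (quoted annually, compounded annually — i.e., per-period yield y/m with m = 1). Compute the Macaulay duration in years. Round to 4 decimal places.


Answer: Macaulay duration = 6.0053 years

Derivation:
Coupon per period c = face * coupon_rate / m = 4.800000
Periods per year m = 1; per-period yield y/m = 0.081000
Number of cashflows N = 7
Cashflows (t years, CF_t, discount factor 1/(1+y/m)^(m*t), PV):
  t = 1.0000: CF_t = 4.800000, DF = 0.925069, PV = 4.440333
  t = 2.0000: CF_t = 4.800000, DF = 0.855753, PV = 4.107616
  t = 3.0000: CF_t = 4.800000, DF = 0.791631, PV = 3.799830
  t = 4.0000: CF_t = 4.800000, DF = 0.732314, PV = 3.515106
  t = 5.0000: CF_t = 4.800000, DF = 0.677441, PV = 3.251717
  t = 6.0000: CF_t = 4.800000, DF = 0.626680, PV = 3.008064
  t = 7.0000: CF_t = 104.800000, DF = 0.579722, PV = 60.754916
Price P = sum_t PV_t = 82.877583
Macaulay numerator sum_t t * PV_t:
  t * PV_t at t = 1.0000: 4.440333
  t * PV_t at t = 2.0000: 8.215232
  t * PV_t at t = 3.0000: 11.399490
  t * PV_t at t = 4.0000: 14.060425
  t * PV_t at t = 5.0000: 16.258586
  t * PV_t at t = 6.0000: 18.048384
  t * PV_t at t = 7.0000: 425.284412
Macaulay duration D = (sum_t t * PV_t) / P = 497.706862 / 82.877583 = 6.005326


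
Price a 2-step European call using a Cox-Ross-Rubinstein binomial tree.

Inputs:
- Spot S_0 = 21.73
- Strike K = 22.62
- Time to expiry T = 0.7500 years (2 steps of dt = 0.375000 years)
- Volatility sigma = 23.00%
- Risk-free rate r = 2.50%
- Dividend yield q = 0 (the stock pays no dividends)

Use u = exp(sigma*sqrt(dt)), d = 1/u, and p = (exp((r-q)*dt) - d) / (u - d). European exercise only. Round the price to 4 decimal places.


dt = T/N = 0.375000
u = exp(sigma*sqrt(dt)) = 1.151247; d = 1/u = 0.868623
p = (exp((r-q)*dt) - d) / (u - d) = 0.498174
Discount per step: exp(-r*dt) = 0.990669
Stock lattice S(k, i) with i counting down-moves:
  k=0: S(0,0) = 21.7300
  k=1: S(1,0) = 25.0166; S(1,1) = 18.8752
  k=2: S(2,0) = 28.8003; S(2,1) = 21.7300; S(2,2) = 16.3954
Terminal payoffs V(N, i) = max(S_T - K, 0):
  V(2,0) = 6.180280; V(2,1) = 0.000000; V(2,2) = 0.000000
Backward induction: V(k, i) = exp(-r*dt) * [p * V(k+1, i) + (1-p) * V(k+1, i+1)].
  V(1,0) = exp(-r*dt) * [p*6.180280 + (1-p)*0.000000] = 3.050125
  V(1,1) = exp(-r*dt) * [p*0.000000 + (1-p)*0.000000] = 0.000000
  V(0,0) = exp(-r*dt) * [p*3.050125 + (1-p)*0.000000] = 1.505314

Answer: Price = V(0,0) = 1.5053


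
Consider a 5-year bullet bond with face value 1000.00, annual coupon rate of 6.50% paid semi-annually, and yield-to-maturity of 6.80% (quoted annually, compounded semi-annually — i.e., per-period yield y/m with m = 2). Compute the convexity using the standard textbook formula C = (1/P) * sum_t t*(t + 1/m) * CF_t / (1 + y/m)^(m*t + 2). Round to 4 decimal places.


Coupon per period c = face * coupon_rate / m = 32.500000
Periods per year m = 2; per-period yield y/m = 0.034000
Number of cashflows N = 10
Cashflows (t years, CF_t, discount factor 1/(1+y/m)^(m*t), PV):
  t = 0.5000: CF_t = 32.500000, DF = 0.967118, PV = 31.431335
  t = 1.0000: CF_t = 32.500000, DF = 0.935317, PV = 30.397809
  t = 1.5000: CF_t = 32.500000, DF = 0.904562, PV = 29.398268
  t = 2.0000: CF_t = 32.500000, DF = 0.874818, PV = 28.431594
  t = 2.5000: CF_t = 32.500000, DF = 0.846052, PV = 27.496706
  t = 3.0000: CF_t = 32.500000, DF = 0.818233, PV = 26.592559
  t = 3.5000: CF_t = 32.500000, DF = 0.791327, PV = 25.718142
  t = 4.0000: CF_t = 32.500000, DF = 0.765307, PV = 24.872478
  t = 4.5000: CF_t = 32.500000, DF = 0.740142, PV = 24.054621
  t = 5.0000: CF_t = 1032.500000, DF = 0.715805, PV = 739.068466
Price P = sum_t PV_t = 987.461977
Convexity numerator sum_t t*(t + 1/m) * CF_t / (1+y/m)^(m*t + 2):
  t = 0.5000: term = 14.699134
  t = 1.0000: term = 42.647391
  t = 1.5000: term = 82.490117
  t = 2.0000: term = 132.962794
  t = 2.5000: term = 192.886065
  t = 3.0000: term = 261.161016
  t = 3.5000: term = 336.764689
  t = 4.0000: term = 418.745814
  t = 4.5000: term = 506.220761
  t = 5.0000: term = 19009.744906
Convexity = (1/P) * sum = 20998.322688 / 987.461977 = 21.264943

Answer: Convexity = 21.2649


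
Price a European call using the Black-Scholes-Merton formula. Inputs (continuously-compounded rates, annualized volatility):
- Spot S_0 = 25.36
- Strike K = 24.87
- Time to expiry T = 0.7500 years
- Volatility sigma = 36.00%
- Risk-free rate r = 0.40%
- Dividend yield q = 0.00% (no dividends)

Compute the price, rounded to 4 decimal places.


d1 = (ln(S/K) + (r - q + 0.5*sigma^2) * T) / (sigma * sqrt(T)) = 0.22808823
d2 = d1 - sigma * sqrt(T) = -0.08368092
exp(-rT) = 0.99700450; exp(-qT) = 1.00000000
C = S_0 * exp(-qT) * N(d1) - K * exp(-rT) * N(d2)
N(d1) = 0.59021117; N(d2) = 0.46665506
C = 25.3600 * 1.00000000 * 0.59021117 - 24.8700 * 0.99700450 * 0.46665506 = 3.3968

Answer: Price = 3.3968


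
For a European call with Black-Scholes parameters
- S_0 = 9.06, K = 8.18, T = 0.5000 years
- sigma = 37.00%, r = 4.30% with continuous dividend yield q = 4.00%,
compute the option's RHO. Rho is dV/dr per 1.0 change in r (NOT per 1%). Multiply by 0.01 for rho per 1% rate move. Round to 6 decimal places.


Answer: Rho = 2.420505

Derivation:
d1 = 0.5270887445; d2 = 0.2654592354
phi(d1) = 0.3472015592; exp(-qT) = 0.9801986733; exp(-rT) = 0.9787294775
N(d2) = 0.6046721455
Rho = K*T*exp(-rT)*N(d2) = 8.1800 * 0.5000 * 0.9787294775 * 0.6046721455 = 2.420505


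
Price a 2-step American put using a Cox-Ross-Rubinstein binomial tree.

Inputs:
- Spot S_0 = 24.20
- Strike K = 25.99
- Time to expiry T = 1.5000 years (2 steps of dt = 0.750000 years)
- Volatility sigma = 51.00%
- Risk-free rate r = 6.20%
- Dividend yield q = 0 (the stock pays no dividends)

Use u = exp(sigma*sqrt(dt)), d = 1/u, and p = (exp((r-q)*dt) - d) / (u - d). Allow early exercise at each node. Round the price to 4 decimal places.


dt = T/N = 0.750000
u = exp(sigma*sqrt(dt)) = 1.555307; d = 1/u = 0.642960
p = (exp((r-q)*dt) - d) / (u - d) = 0.443513
Discount per step: exp(-r*dt) = 0.954565
Stock lattice S(k, i) with i counting down-moves:
  k=0: S(0,0) = 24.2000
  k=1: S(1,0) = 37.6384; S(1,1) = 15.5596
  k=2: S(2,0) = 58.5393; S(2,1) = 24.2000; S(2,2) = 10.0042
Terminal payoffs V(N, i) = max(K - S_T, 0):
  V(2,0) = 0.000000; V(2,1) = 1.790000; V(2,2) = 15.985783
Backward induction: V(k, i) = exp(-r*dt) * [p * V(k+1, i) + (1-p) * V(k+1, i+1)]; then take max(V_cont, immediate exercise) for American.
  V(1,0) = exp(-r*dt) * [p*0.000000 + (1-p)*1.790000] = 0.950852; exercise = 0.000000; V(1,0) = max -> 0.950852
  V(1,1) = exp(-r*dt) * [p*1.790000 + (1-p)*15.985783] = 9.249504; exercise = 10.430371; V(1,1) = max -> 10.430371
  V(0,0) = exp(-r*dt) * [p*0.950852 + (1-p)*10.430371] = 5.943193; exercise = 1.790000; V(0,0) = max -> 5.943193

Answer: Price = V(0,0) = 5.9432


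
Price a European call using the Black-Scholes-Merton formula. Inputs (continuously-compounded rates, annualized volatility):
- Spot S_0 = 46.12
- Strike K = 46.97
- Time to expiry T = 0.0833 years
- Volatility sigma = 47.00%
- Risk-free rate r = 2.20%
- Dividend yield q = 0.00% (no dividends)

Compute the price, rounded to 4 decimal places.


d1 = (ln(S/K) + (r - q + 0.5*sigma^2) * T) / (sigma * sqrt(T)) = -0.05329385
d2 = d1 - sigma * sqrt(T) = -0.18894402
exp(-rT) = 0.99816908; exp(-qT) = 1.00000000
C = S_0 * exp(-qT) * N(d1) - K * exp(-rT) * N(d2)
N(d1) = 0.47874889; N(d2) = 0.42506835
C = 46.1200 * 1.00000000 * 0.47874889 - 46.9700 * 0.99816908 * 0.42506835 = 2.1510

Answer: Price = 2.1510


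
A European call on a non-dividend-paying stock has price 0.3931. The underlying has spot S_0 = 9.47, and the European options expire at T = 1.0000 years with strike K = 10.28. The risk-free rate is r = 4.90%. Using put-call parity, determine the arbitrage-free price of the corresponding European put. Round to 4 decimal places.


Put-call parity: C - P = S_0 * exp(-qT) - K * exp(-rT).
S_0 * exp(-qT) = 9.4700 * 1.00000000 = 9.47000000
K * exp(-rT) = 10.2800 * 0.95218113 = 9.78842201
P = C - S*exp(-qT) + K*exp(-rT)
P = 0.3931 - 9.47000000 + 9.78842201 = 0.7115

Answer: Put price = 0.7115


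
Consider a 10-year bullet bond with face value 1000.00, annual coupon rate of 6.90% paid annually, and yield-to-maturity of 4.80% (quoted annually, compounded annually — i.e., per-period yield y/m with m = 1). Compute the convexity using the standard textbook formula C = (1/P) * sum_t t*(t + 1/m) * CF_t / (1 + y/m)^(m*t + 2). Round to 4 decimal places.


Answer: Convexity = 70.4506

Derivation:
Coupon per period c = face * coupon_rate / m = 69.000000
Periods per year m = 1; per-period yield y/m = 0.048000
Number of cashflows N = 10
Cashflows (t years, CF_t, discount factor 1/(1+y/m)^(m*t), PV):
  t = 1.0000: CF_t = 69.000000, DF = 0.954198, PV = 65.839695
  t = 2.0000: CF_t = 69.000000, DF = 0.910495, PV = 62.824136
  t = 3.0000: CF_t = 69.000000, DF = 0.868793, PV = 59.946695
  t = 4.0000: CF_t = 69.000000, DF = 0.829001, PV = 57.201045
  t = 5.0000: CF_t = 69.000000, DF = 0.791031, PV = 54.581149
  t = 6.0000: CF_t = 69.000000, DF = 0.754801, PV = 52.081249
  t = 7.0000: CF_t = 69.000000, DF = 0.720230, PV = 49.695849
  t = 8.0000: CF_t = 69.000000, DF = 0.687242, PV = 47.419703
  t = 9.0000: CF_t = 69.000000, DF = 0.655765, PV = 45.247808
  t = 10.0000: CF_t = 1069.000000, DF = 0.625730, PV = 668.905672
Price P = sum_t PV_t = 1163.743001
Convexity numerator sum_t t*(t + 1/m) * CF_t / (1+y/m)^(m*t + 2):
  t = 1.0000: term = 119.893390
  t = 2.0000: term = 343.206268
  t = 3.0000: term = 654.973793
  t = 4.0000: term = 1041.624990
  t = 5.0000: term = 1490.875462
  t = 6.0000: term = 1991.627526
  t = 7.0000: term = 2533.877259
  t = 8.0000: term = 3108.628045
  t = 9.0000: term = 3707.810168
  t = 10.0000: term = 66993.859574
Convexity = (1/P) * sum = 81986.376475 / 1163.743001 = 70.450586


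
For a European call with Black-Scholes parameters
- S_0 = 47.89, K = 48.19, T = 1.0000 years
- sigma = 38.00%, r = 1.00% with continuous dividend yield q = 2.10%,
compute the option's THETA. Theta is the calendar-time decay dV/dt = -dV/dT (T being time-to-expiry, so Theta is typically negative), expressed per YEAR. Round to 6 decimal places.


Answer: Theta = -3.162748

Derivation:
d1 = 0.1446189045; d2 = -0.2353810955
phi(d1) = 0.3947921532; exp(-qT) = 0.9792189646; exp(-rT) = 0.9900498337
Theta = -S*exp(-qT)*phi(d1)*sigma/(2*sqrt(T)) - r*K*exp(-rT)*N(d2) + q*S*exp(-qT)*N(d1)
N(d1) = 0.5574941147; N(d2) = 0.4069564788; sqrt(T) = 1.0000000000
Term 1 = -47.8900 * 0.9792189646 * 0.3947921532 * 0.3800 / (2 * 1.0000000000) = -3.5176025386
Term 2 = -0.0100 * 48.1900 * 0.9900498337 * 0.4069564788 = -0.1941609769
Term 3 = 0.0210 * 47.8900 * 0.9792189646 * 0.5574941147 = 0.5490150309
Theta = -3.5176025386 + (-0.1941609769) + (0.5490150309) = -3.162748


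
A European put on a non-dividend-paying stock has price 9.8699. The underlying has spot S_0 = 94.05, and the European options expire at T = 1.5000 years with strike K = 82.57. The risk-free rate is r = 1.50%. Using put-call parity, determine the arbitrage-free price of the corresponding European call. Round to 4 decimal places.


Answer: Call price = 23.1870

Derivation:
Put-call parity: C - P = S_0 * exp(-qT) - K * exp(-rT).
S_0 * exp(-qT) = 94.0500 * 1.00000000 = 94.05000000
K * exp(-rT) = 82.5700 * 0.97775124 = 80.73291966
C = P + S*exp(-qT) - K*exp(-rT)
C = 9.8699 + 94.05000000 - 80.73291966 = 23.1870


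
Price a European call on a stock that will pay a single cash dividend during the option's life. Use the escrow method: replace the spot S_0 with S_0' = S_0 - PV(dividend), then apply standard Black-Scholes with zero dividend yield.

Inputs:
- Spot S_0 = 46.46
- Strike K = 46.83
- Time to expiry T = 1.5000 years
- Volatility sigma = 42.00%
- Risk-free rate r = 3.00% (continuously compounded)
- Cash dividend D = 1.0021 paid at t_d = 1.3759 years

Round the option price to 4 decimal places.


PV(D) = D * exp(-r * t_d) = 1.0021 * 0.95956329 = 0.96157838
S_0' = S_0 - PV(D) = 46.4600 - 0.96157838 = 45.49842162
d1 = (ln(S_0'/K) + (r + sigma^2/2)*T) / (sigma*sqrt(T)) = 0.28859968
d2 = d1 - sigma*sqrt(T) = -0.22579316
exp(-rT) = 0.95599748
N(d1) = 0.61355613; N(d2) = 0.41068115
C = S_0' * N(d1) - K * exp(-rT) * N(d2) = 45.49842162 * 0.61355613 - 46.8300 * 0.95599748 * 0.41068115 = 9.5299

Answer: Price = 9.5299


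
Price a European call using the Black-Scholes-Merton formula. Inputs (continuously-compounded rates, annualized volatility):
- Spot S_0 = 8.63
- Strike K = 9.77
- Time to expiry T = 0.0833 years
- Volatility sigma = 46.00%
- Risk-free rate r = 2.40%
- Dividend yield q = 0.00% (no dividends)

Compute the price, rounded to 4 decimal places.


Answer: Price = 0.1178

Derivation:
d1 = (ln(S/K) + (r - q + 0.5*sigma^2) * T) / (sigma * sqrt(T)) = -0.85308984
d2 = d1 - sigma * sqrt(T) = -0.98585384
exp(-rT) = 0.99800280; exp(-qT) = 1.00000000
C = S_0 * exp(-qT) * N(d1) - K * exp(-rT) * N(d2)
N(d1) = 0.19680474; N(d2) = 0.16210242
C = 8.6300 * 1.00000000 * 0.19680474 - 9.7700 * 0.99800280 * 0.16210242 = 0.1178


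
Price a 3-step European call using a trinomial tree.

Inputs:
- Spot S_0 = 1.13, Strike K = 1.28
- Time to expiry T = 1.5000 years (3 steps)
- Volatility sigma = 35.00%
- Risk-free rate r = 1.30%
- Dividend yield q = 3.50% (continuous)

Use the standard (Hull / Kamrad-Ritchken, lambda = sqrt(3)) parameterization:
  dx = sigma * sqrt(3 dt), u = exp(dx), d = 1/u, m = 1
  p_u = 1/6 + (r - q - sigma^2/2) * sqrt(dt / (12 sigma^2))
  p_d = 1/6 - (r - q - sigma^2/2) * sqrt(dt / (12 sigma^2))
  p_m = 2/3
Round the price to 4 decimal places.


Answer: Price = V(0,0) = 0.1166

Derivation:
dt = T/N = 0.500000; dx = sigma*sqrt(3*dt) = 0.428661
u = exp(dx) = 1.535200; d = 1/u = 0.651381
p_u = 0.118114, p_m = 0.666667, p_d = 0.215219
Discount per step: exp(-r*dt) = 0.993521
Stock lattice S(k, j) with j the centered position index:
  k=0: S(0,+0) = 1.1300
  k=1: S(1,-1) = 0.7361; S(1,+0) = 1.1300; S(1,+1) = 1.7348
  k=2: S(2,-2) = 0.4795; S(2,-1) = 0.7361; S(2,+0) = 1.1300; S(2,+1) = 1.7348; S(2,+2) = 2.6632
  k=3: S(3,-3) = 0.3123; S(3,-2) = 0.4795; S(3,-1) = 0.7361; S(3,+0) = 1.1300; S(3,+1) = 1.7348; S(3,+2) = 2.6632; S(3,+3) = 4.0886
Terminal payoffs V(N, j) = max(S_T - K, 0):
  V(3,-3) = 0.000000; V(3,-2) = 0.000000; V(3,-1) = 0.000000; V(3,+0) = 0.000000; V(3,+1) = 0.454776; V(3,+2) = 1.383228; V(3,+3) = 2.808588
Backward induction: V(k, j) = exp(-r*dt) * [p_u * V(k+1, j+1) + p_m * V(k+1, j) + p_d * V(k+1, j-1)]
  V(2,-2) = exp(-r*dt) * [p_u*0.000000 + p_m*0.000000 + p_d*0.000000] = 0.000000
  V(2,-1) = exp(-r*dt) * [p_u*0.000000 + p_m*0.000000 + p_d*0.000000] = 0.000000
  V(2,+0) = exp(-r*dt) * [p_u*0.454776 + p_m*0.000000 + p_d*0.000000] = 0.053368
  V(2,+1) = exp(-r*dt) * [p_u*1.383228 + p_m*0.454776 + p_d*0.000000] = 0.463540
  V(2,+2) = exp(-r*dt) * [p_u*2.808588 + p_m*1.383228 + p_d*0.454776] = 1.343005
  V(1,-1) = exp(-r*dt) * [p_u*0.053368 + p_m*0.000000 + p_d*0.000000] = 0.006263
  V(1,+0) = exp(-r*dt) * [p_u*0.463540 + p_m*0.053368 + p_d*0.000000] = 0.089744
  V(1,+1) = exp(-r*dt) * [p_u*1.343005 + p_m*0.463540 + p_d*0.053368] = 0.476036
  V(0,+0) = exp(-r*dt) * [p_u*0.476036 + p_m*0.089744 + p_d*0.006263] = 0.116643


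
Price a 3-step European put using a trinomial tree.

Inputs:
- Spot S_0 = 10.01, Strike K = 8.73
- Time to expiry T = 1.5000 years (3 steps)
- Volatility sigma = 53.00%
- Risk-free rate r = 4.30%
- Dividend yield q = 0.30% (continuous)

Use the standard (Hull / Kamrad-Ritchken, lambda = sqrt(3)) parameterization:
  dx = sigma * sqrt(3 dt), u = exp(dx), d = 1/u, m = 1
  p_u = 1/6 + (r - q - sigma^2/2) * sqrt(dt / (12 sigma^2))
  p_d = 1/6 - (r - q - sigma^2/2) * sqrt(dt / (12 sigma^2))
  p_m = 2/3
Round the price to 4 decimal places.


Answer: Price = V(0,0) = 1.4850

Derivation:
dt = T/N = 0.500000; dx = sigma*sqrt(3*dt) = 0.649115
u = exp(dx) = 1.913846; d = 1/u = 0.522508
p_u = 0.127979, p_m = 0.666667, p_d = 0.205354
Discount per step: exp(-r*dt) = 0.978729
Stock lattice S(k, j) with j the centered position index:
  k=0: S(0,+0) = 10.0100
  k=1: S(1,-1) = 5.2303; S(1,+0) = 10.0100; S(1,+1) = 19.1576
  k=2: S(2,-2) = 2.7329; S(2,-1) = 5.2303; S(2,+0) = 10.0100; S(2,+1) = 19.1576; S(2,+2) = 36.6647
  k=3: S(3,-3) = 1.4280; S(3,-2) = 2.7329; S(3,-1) = 5.2303; S(3,+0) = 10.0100; S(3,+1) = 19.1576; S(3,+2) = 36.6647; S(3,+3) = 70.1706
Terminal payoffs V(N, j) = max(K - S_T, 0):
  V(3,-3) = 7.302049; V(3,-2) = 5.997123; V(3,-1) = 3.499694; V(3,+0) = 0.000000; V(3,+1) = 0.000000; V(3,+2) = 0.000000; V(3,+3) = 0.000000
Backward induction: V(k, j) = exp(-r*dt) * [p_u * V(k+1, j+1) + p_m * V(k+1, j) + p_d * V(k+1, j-1)]
  V(2,-2) = exp(-r*dt) * [p_u*3.499694 + p_m*5.997123 + p_d*7.302049] = 5.819012
  V(2,-1) = exp(-r*dt) * [p_u*0.000000 + p_m*3.499694 + p_d*5.997123] = 3.488840
  V(2,+0) = exp(-r*dt) * [p_u*0.000000 + p_m*0.000000 + p_d*3.499694] = 0.703389
  V(2,+1) = exp(-r*dt) * [p_u*0.000000 + p_m*0.000000 + p_d*0.000000] = 0.000000
  V(2,+2) = exp(-r*dt) * [p_u*0.000000 + p_m*0.000000 + p_d*0.000000] = 0.000000
  V(1,-1) = exp(-r*dt) * [p_u*0.703389 + p_m*3.488840 + p_d*5.819012] = 3.534065
  V(1,+0) = exp(-r*dt) * [p_u*0.000000 + p_m*0.703389 + p_d*3.488840] = 1.160160
  V(1,+1) = exp(-r*dt) * [p_u*0.000000 + p_m*0.000000 + p_d*0.703389] = 0.141371
  V(0,+0) = exp(-r*dt) * [p_u*0.141371 + p_m*1.160160 + p_d*3.534065] = 1.484994


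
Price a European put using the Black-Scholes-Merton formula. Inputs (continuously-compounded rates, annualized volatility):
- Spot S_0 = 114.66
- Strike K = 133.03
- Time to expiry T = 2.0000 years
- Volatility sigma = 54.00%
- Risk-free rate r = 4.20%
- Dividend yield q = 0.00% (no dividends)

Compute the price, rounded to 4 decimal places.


d1 = (ln(S/K) + (r - q + 0.5*sigma^2) * T) / (sigma * sqrt(T)) = 0.29724224
d2 = d1 - sigma * sqrt(T) = -0.46643309
exp(-rT) = 0.91943126; exp(-qT) = 1.00000000
P = K * exp(-rT) * N(-d2) - S_0 * exp(-qT) * N(-d1)
N(-d1) = 0.38314079; N(-d2) = 0.67954723
P = 133.0300 * 0.91943126 * 0.67954723 - 114.6600 * 1.00000000 * 0.38314079 = 39.1858

Answer: Price = 39.1858


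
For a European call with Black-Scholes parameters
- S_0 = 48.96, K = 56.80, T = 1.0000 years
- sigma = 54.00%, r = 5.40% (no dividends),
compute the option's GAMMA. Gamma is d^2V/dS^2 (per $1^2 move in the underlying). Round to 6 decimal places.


d1 = 0.0949394675; d2 = -0.4450605325
phi(d1) = 0.3971483921; exp(-qT) = 1.0000000000; exp(-rT) = 0.9474321065
Gamma = exp(-qT) * phi(d1) / (S * sigma * sqrt(T)) = 1.0000000000 * 0.3971483921 / (48.9600 * 0.5400 * 1.0000000000) = 0.015022

Answer: Gamma = 0.015022


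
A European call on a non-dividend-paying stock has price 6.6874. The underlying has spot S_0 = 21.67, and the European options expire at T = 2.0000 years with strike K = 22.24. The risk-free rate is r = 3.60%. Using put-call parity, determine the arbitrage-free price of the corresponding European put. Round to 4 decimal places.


Put-call parity: C - P = S_0 * exp(-qT) - K * exp(-rT).
S_0 * exp(-qT) = 21.6700 * 1.00000000 = 21.67000000
K * exp(-rT) = 22.2400 * 0.93053090 = 20.69500712
P = C - S*exp(-qT) + K*exp(-rT)
P = 6.6874 - 21.67000000 + 20.69500712 = 5.7124

Answer: Put price = 5.7124


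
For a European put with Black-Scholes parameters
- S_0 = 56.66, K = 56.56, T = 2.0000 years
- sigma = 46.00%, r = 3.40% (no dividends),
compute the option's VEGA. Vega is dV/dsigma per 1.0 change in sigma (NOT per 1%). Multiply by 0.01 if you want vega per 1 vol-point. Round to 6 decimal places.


d1 = 0.4325133498; d2 = -0.2180248889
phi(d1) = 0.3633195852; exp(-qT) = 1.0000000000; exp(-rT) = 0.9342604736
Vega = S * exp(-qT) * phi(d1) * sqrt(T) = 56.6600 * 1.0000000000 * 0.3633195852 * 1.4142135624 = 29.112559

Answer: Vega = 29.112559


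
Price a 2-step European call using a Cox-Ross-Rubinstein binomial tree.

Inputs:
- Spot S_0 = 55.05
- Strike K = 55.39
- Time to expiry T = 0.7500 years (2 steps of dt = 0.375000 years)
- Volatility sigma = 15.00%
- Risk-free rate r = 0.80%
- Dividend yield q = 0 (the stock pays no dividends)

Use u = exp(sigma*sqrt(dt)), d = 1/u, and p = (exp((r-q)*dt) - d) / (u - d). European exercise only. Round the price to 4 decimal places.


dt = T/N = 0.375000
u = exp(sigma*sqrt(dt)) = 1.096207; d = 1/u = 0.912237
p = (exp((r-q)*dt) - d) / (u - d) = 0.493384
Discount per step: exp(-r*dt) = 0.997004
Stock lattice S(k, i) with i counting down-moves:
  k=0: S(0,0) = 55.0500
  k=1: S(1,0) = 60.3462; S(1,1) = 50.2186
  k=2: S(2,0) = 66.1519; S(2,1) = 55.0500; S(2,2) = 45.8113
Terminal payoffs V(N, i) = max(S_T - K, 0):
  V(2,0) = 10.761899; V(2,1) = 0.000000; V(2,2) = 0.000000
Backward induction: V(k, i) = exp(-r*dt) * [p * V(k+1, i) + (1-p) * V(k+1, i+1)].
  V(1,0) = exp(-r*dt) * [p*10.761899 + (1-p)*0.000000] = 5.293839
  V(1,1) = exp(-r*dt) * [p*0.000000 + (1-p)*0.000000] = 0.000000
  V(0,0) = exp(-r*dt) * [p*5.293839 + (1-p)*0.000000] = 2.604070

Answer: Price = V(0,0) = 2.6041


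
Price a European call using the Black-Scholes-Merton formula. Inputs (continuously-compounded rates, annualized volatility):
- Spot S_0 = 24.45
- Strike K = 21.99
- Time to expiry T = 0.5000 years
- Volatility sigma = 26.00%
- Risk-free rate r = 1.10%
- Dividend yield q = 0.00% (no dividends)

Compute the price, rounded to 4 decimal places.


d1 = (ln(S/K) + (r - q + 0.5*sigma^2) * T) / (sigma * sqrt(T)) = 0.69863462
d2 = d1 - sigma * sqrt(T) = 0.51478685
exp(-rT) = 0.99451510; exp(-qT) = 1.00000000
C = S_0 * exp(-qT) * N(d1) - K * exp(-rT) * N(d2)
N(d1) = 0.75760980; N(d2) = 0.69664901
C = 24.4500 * 1.00000000 * 0.75760980 - 21.9900 * 0.99451510 * 0.69664901 = 3.2883

Answer: Price = 3.2883


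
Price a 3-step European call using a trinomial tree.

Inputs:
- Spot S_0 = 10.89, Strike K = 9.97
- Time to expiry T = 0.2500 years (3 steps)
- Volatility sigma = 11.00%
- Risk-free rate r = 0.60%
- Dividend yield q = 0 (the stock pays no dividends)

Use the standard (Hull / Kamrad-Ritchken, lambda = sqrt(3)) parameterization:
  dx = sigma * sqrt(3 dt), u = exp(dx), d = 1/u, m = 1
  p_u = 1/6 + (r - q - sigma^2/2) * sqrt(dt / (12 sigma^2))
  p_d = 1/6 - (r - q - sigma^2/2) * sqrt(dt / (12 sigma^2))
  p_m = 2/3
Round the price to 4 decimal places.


Answer: Price = V(0,0) = 0.9502

Derivation:
dt = T/N = 0.083333; dx = sigma*sqrt(3*dt) = 0.055000
u = exp(dx) = 1.056541; d = 1/u = 0.946485
p_u = 0.166629, p_m = 0.666667, p_d = 0.166705
Discount per step: exp(-r*dt) = 0.999500
Stock lattice S(k, j) with j the centered position index:
  k=0: S(0,+0) = 10.8900
  k=1: S(1,-1) = 10.3072; S(1,+0) = 10.8900; S(1,+1) = 11.5057
  k=2: S(2,-2) = 9.7556; S(2,-1) = 10.3072; S(2,+0) = 10.8900; S(2,+1) = 11.5057; S(2,+2) = 12.1563
  k=3: S(3,-3) = 9.2336; S(3,-2) = 9.7556; S(3,-1) = 10.3072; S(3,+0) = 10.8900; S(3,+1) = 11.5057; S(3,+2) = 12.1563; S(3,+3) = 12.8436
Terminal payoffs V(N, j) = max(S_T - K, 0):
  V(3,-3) = 0.000000; V(3,-2) = 0.000000; V(3,-1) = 0.337223; V(3,+0) = 0.920000; V(3,+1) = 1.535727; V(3,+2) = 2.186268; V(3,+3) = 2.873591
Backward induction: V(k, j) = exp(-r*dt) * [p_u * V(k+1, j+1) + p_m * V(k+1, j) + p_d * V(k+1, j-1)]
  V(2,-2) = exp(-r*dt) * [p_u*0.337223 + p_m*0.000000 + p_d*0.000000] = 0.056163
  V(2,-1) = exp(-r*dt) * [p_u*0.920000 + p_m*0.337223 + p_d*0.000000] = 0.377925
  V(2,+0) = exp(-r*dt) * [p_u*1.535727 + p_m*0.920000 + p_d*0.337223] = 0.924984
  V(2,+1) = exp(-r*dt) * [p_u*2.186268 + p_m*1.535727 + p_d*0.920000] = 1.540711
  V(2,+2) = exp(-r*dt) * [p_u*2.873591 + p_m*2.186268 + p_d*1.535727] = 2.191252
  V(1,-1) = exp(-r*dt) * [p_u*0.924984 + p_m*0.377925 + p_d*0.056163] = 0.415234
  V(1,+0) = exp(-r*dt) * [p_u*1.540711 + p_m*0.924984 + p_d*0.377925] = 0.935916
  V(1,+1) = exp(-r*dt) * [p_u*2.191252 + p_m*1.540711 + p_d*0.924984] = 1.545692
  V(0,+0) = exp(-r*dt) * [p_u*1.545692 + p_m*0.935916 + p_d*0.415234] = 0.950247


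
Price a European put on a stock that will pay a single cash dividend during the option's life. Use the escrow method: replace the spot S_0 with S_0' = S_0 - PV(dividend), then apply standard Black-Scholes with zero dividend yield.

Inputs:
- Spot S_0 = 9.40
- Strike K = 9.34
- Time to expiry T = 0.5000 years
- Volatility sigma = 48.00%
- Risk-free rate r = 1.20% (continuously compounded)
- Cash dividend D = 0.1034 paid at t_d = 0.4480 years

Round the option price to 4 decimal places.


Answer: Price = 1.2455

Derivation:
PV(D) = D * exp(-r * t_d) = 0.1034 * 0.99463842 = 0.10284561
S_0' = S_0 - PV(D) = 9.4000 - 0.10284561 = 9.29715439
d1 = (ln(S_0'/K) + (r + sigma^2/2)*T) / (sigma*sqrt(T)) = 0.17383667
d2 = d1 - sigma*sqrt(T) = -0.16557459
exp(-rT) = 0.99401796
N(-d1) = 0.43099691; N(-d2) = 0.56575413
P = K * exp(-rT) * N(-d2) - S_0' * N(-d1) = 9.3400 * 0.99401796 * 0.56575413 - 9.29715439 * 0.43099691 = 1.2455


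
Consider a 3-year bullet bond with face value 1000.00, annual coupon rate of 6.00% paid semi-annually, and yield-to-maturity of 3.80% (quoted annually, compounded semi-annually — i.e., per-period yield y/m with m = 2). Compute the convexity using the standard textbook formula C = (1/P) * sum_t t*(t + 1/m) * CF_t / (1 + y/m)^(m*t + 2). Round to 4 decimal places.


Answer: Convexity = 9.2033

Derivation:
Coupon per period c = face * coupon_rate / m = 30.000000
Periods per year m = 2; per-period yield y/m = 0.019000
Number of cashflows N = 6
Cashflows (t years, CF_t, discount factor 1/(1+y/m)^(m*t), PV):
  t = 0.5000: CF_t = 30.000000, DF = 0.981354, PV = 29.440628
  t = 1.0000: CF_t = 30.000000, DF = 0.963056, PV = 28.891686
  t = 1.5000: CF_t = 30.000000, DF = 0.945099, PV = 28.352979
  t = 2.0000: CF_t = 30.000000, DF = 0.927477, PV = 27.824317
  t = 2.5000: CF_t = 30.000000, DF = 0.910184, PV = 27.305513
  t = 3.0000: CF_t = 1030.000000, DF = 0.893213, PV = 920.009095
Price P = sum_t PV_t = 1061.824218
Convexity numerator sum_t t*(t + 1/m) * CF_t / (1+y/m)^(m*t + 2):
  t = 0.5000: term = 14.176490
  t = 1.0000: term = 41.736476
  t = 1.5000: term = 81.916538
  t = 2.0000: term = 133.981907
  t = 2.5000: term = 197.225575
  t = 3.0000: term = 9303.214871
Convexity = (1/P) * sum = 9772.251856 / 1061.824218 = 9.203267


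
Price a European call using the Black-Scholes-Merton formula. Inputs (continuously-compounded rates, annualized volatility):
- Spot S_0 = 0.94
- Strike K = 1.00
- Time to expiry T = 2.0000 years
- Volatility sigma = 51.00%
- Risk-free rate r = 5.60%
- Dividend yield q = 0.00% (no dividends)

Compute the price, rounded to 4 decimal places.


Answer: Price = 0.2818

Derivation:
d1 = (ln(S/K) + (r - q + 0.5*sigma^2) * T) / (sigma * sqrt(T)) = 0.43012140
d2 = d1 - sigma * sqrt(T) = -0.29112751
exp(-rT) = 0.89404426; exp(-qT) = 1.00000000
C = S_0 * exp(-qT) * N(d1) - K * exp(-rT) * N(d2)
N(d1) = 0.66644633; N(d2) = 0.38547690
C = 0.9400 * 1.00000000 * 0.66644633 - 1.0000 * 0.89404426 * 0.38547690 = 0.2818


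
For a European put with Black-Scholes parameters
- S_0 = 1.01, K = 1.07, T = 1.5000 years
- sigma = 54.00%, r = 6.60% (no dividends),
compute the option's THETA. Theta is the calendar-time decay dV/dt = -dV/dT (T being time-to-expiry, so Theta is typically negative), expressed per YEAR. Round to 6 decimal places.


d1 = 0.3931154069; d2 = -0.2682468236
phi(d1) = 0.3692769425; exp(-qT) = 1.0000000000; exp(-rT) = 0.9057427080
Theta = -S*exp(-qT)*phi(d1)*sigma/(2*sqrt(T)) + r*K*exp(-rT)*N(-d2) - q*S*exp(-qT)*N(-d1)
N(-d1) = 0.3471171226; N(-d2) = 0.6057453324; sqrt(T) = 1.2247448714
Term 1 = -1.0100 * 1.0000000000 * 0.3692769425 * 0.5400 / (2 * 1.2247448714) = -0.0822226935
Term 2 = 0.0660 * 1.0700 * 0.9057427080 * 0.6057453324 = 0.0387456219
Term 3 = 0 (no dividend yield, q = 0)
Theta = -0.0822226935 + (0.0387456219) + (0.0000000000) = -0.043477

Answer: Theta = -0.043477


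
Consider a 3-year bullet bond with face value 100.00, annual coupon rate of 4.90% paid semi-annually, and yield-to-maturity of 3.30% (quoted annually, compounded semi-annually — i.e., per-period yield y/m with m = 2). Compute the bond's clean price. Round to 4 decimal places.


Coupon per period c = face * coupon_rate / m = 2.450000
Periods per year m = 2; per-period yield y/m = 0.016500
Number of cashflows N = 6
Cashflows (t years, CF_t, discount factor 1/(1+y/m)^(m*t), PV):
  t = 0.5000: CF_t = 2.450000, DF = 0.983768, PV = 2.410231
  t = 1.0000: CF_t = 2.450000, DF = 0.967799, PV = 2.371108
  t = 1.5000: CF_t = 2.450000, DF = 0.952090, PV = 2.332620
  t = 2.0000: CF_t = 2.450000, DF = 0.936635, PV = 2.294756
  t = 2.5000: CF_t = 2.450000, DF = 0.921432, PV = 2.257507
  t = 3.0000: CF_t = 102.450000, DF = 0.906475, PV = 92.868336
Price P = sum_t PV_t = 104.534558

Answer: Price = 104.5346


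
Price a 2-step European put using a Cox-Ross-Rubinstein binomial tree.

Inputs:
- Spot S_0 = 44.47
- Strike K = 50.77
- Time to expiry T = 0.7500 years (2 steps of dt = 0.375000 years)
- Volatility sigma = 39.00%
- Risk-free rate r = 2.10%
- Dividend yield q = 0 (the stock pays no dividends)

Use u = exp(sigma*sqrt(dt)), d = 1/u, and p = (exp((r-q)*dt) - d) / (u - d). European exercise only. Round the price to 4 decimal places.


dt = T/N = 0.375000
u = exp(sigma*sqrt(dt)) = 1.269757; d = 1/u = 0.787552
p = (exp((r-q)*dt) - d) / (u - d) = 0.456972
Discount per step: exp(-r*dt) = 0.992156
Stock lattice S(k, i) with i counting down-moves:
  k=0: S(0,0) = 44.4700
  k=1: S(1,0) = 56.4661; S(1,1) = 35.0225
  k=2: S(2,0) = 71.6982; S(2,1) = 44.4700; S(2,2) = 27.5820
Terminal payoffs V(N, i) = max(K - S_T, 0):
  V(2,0) = 0.000000; V(2,1) = 6.300000; V(2,2) = 23.187975
Backward induction: V(k, i) = exp(-r*dt) * [p * V(k+1, i) + (1-p) * V(k+1, i+1)].
  V(1,0) = exp(-r*dt) * [p*0.000000 + (1-p)*6.300000] = 3.394244
  V(1,1) = exp(-r*dt) * [p*6.300000 + (1-p)*23.187975] = 15.349297
  V(0,0) = exp(-r*dt) * [p*3.394244 + (1-p)*15.349297] = 9.808629

Answer: Price = V(0,0) = 9.8086


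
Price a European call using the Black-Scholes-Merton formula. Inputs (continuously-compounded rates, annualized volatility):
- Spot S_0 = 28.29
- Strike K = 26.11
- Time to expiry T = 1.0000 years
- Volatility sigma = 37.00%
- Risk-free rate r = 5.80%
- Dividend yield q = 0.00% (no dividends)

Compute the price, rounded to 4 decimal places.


Answer: Price = 5.9741

Derivation:
d1 = (ln(S/K) + (r - q + 0.5*sigma^2) * T) / (sigma * sqrt(T)) = 0.55848649
d2 = d1 - sigma * sqrt(T) = 0.18848649
exp(-rT) = 0.94364995; exp(-qT) = 1.00000000
C = S_0 * exp(-qT) * N(d1) - K * exp(-rT) * N(d2)
N(d1) = 0.71174389; N(d2) = 0.57475235
C = 28.2900 * 1.00000000 * 0.71174389 - 26.1100 * 0.94364995 * 0.57475235 = 5.9741


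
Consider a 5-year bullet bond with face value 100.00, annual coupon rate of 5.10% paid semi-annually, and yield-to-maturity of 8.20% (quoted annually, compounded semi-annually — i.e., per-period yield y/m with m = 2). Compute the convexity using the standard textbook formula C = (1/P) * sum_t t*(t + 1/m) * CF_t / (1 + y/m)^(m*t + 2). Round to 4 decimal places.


Answer: Convexity = 21.5819

Derivation:
Coupon per period c = face * coupon_rate / m = 2.550000
Periods per year m = 2; per-period yield y/m = 0.041000
Number of cashflows N = 10
Cashflows (t years, CF_t, discount factor 1/(1+y/m)^(m*t), PV):
  t = 0.5000: CF_t = 2.550000, DF = 0.960615, PV = 2.449568
  t = 1.0000: CF_t = 2.550000, DF = 0.922781, PV = 2.353091
  t = 1.5000: CF_t = 2.550000, DF = 0.886437, PV = 2.260414
  t = 2.0000: CF_t = 2.550000, DF = 0.851524, PV = 2.171387
  t = 2.5000: CF_t = 2.550000, DF = 0.817987, PV = 2.085867
  t = 3.0000: CF_t = 2.550000, DF = 0.785770, PV = 2.003714
  t = 3.5000: CF_t = 2.550000, DF = 0.754823, PV = 1.924798
  t = 4.0000: CF_t = 2.550000, DF = 0.725094, PV = 1.848989
  t = 4.5000: CF_t = 2.550000, DF = 0.696536, PV = 1.776166
  t = 5.0000: CF_t = 102.550000, DF = 0.669103, PV = 68.616470
Price P = sum_t PV_t = 87.490463
Convexity numerator sum_t t*(t + 1/m) * CF_t / (1+y/m)^(m*t + 2):
  t = 0.5000: term = 1.130207
  t = 1.0000: term = 3.257081
  t = 1.5000: term = 6.257600
  t = 2.0000: term = 10.018572
  t = 2.5000: term = 14.435982
  t = 3.0000: term = 19.414385
  t = 3.5000: term = 24.866328
  t = 4.0000: term = 30.711808
  t = 4.5000: term = 36.877772
  t = 5.0000: term = 1741.243886
Convexity = (1/P) * sum = 1888.213620 / 87.490463 = 21.581936


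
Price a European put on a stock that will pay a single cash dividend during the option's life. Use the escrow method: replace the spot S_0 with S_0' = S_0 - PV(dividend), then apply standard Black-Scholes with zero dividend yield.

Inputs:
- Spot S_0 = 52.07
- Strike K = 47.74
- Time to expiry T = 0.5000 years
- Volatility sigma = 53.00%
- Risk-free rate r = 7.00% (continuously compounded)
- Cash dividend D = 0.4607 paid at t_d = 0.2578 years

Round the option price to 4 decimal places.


PV(D) = D * exp(-r * t_d) = 0.4607 * 0.98211585 = 0.45246077
S_0' = S_0 - PV(D) = 52.0700 - 0.45246077 = 51.61753923
d1 = (ln(S_0'/K) + (r + sigma^2/2)*T) / (sigma*sqrt(T)) = 0.48914952
d2 = d1 - sigma*sqrt(T) = 0.11438293
exp(-rT) = 0.96560542
N(-d1) = 0.31236792; N(-d2) = 0.45446712
P = K * exp(-rT) * N(-d2) - S_0' * N(-d1) = 47.7400 * 0.96560542 * 0.45446712 - 51.61753923 * 0.31236792 = 4.8264

Answer: Price = 4.8264


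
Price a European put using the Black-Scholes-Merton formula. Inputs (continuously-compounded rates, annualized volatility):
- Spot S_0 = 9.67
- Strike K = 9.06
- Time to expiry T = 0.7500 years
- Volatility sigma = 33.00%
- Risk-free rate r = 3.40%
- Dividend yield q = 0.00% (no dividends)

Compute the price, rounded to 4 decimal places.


Answer: Price = 0.6841

Derivation:
d1 = (ln(S/K) + (r - q + 0.5*sigma^2) * T) / (sigma * sqrt(T)) = 0.46011909
d2 = d1 - sigma * sqrt(T) = 0.17433070
exp(-rT) = 0.97482238; exp(-qT) = 1.00000000
P = K * exp(-rT) * N(-d2) - S_0 * exp(-qT) * N(-d1)
N(-d1) = 0.32271537; N(-d2) = 0.43080279
P = 9.0600 * 0.97482238 * 0.43080279 - 9.6700 * 1.00000000 * 0.32271537 = 0.6841


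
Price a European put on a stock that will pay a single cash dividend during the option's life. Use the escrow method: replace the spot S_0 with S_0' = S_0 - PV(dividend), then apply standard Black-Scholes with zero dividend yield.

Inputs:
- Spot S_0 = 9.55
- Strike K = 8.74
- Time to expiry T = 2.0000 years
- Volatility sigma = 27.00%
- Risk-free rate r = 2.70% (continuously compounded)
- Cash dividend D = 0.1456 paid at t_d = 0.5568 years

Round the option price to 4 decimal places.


Answer: Price = 0.8489

Derivation:
PV(D) = D * exp(-r * t_d) = 0.1456 * 0.98507884 = 0.14342748
S_0' = S_0 - PV(D) = 9.5500 - 0.14342748 = 9.40657252
d1 = (ln(S_0'/K) + (r + sigma^2/2)*T) / (sigma*sqrt(T)) = 0.52482633
d2 = d1 - sigma*sqrt(T) = 0.14298867
exp(-rT) = 0.94743211
N(-d1) = 0.29985196; N(-d2) = 0.44314956
P = K * exp(-rT) * N(-d2) - S_0' * N(-d1) = 8.7400 * 0.94743211 * 0.44314956 - 9.40657252 * 0.29985196 = 0.8489


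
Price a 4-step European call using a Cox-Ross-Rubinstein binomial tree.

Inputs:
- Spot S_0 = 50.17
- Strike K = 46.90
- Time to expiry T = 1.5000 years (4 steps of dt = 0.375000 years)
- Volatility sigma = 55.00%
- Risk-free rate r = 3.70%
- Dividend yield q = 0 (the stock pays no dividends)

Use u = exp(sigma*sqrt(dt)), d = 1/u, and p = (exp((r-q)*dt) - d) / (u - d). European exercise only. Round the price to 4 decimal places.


dt = T/N = 0.375000
u = exp(sigma*sqrt(dt)) = 1.400466; d = 1/u = 0.714048
p = (exp((r-q)*dt) - d) / (u - d) = 0.436940
Discount per step: exp(-r*dt) = 0.986221
Stock lattice S(k, i) with i counting down-moves:
  k=0: S(0,0) = 50.1700
  k=1: S(1,0) = 70.2614; S(1,1) = 35.8238
  k=2: S(2,0) = 98.3986; S(2,1) = 50.1700; S(2,2) = 25.5799
  k=3: S(3,0) = 137.8039; S(3,1) = 70.2614; S(3,2) = 35.8238; S(3,3) = 18.2653
  k=4: S(4,0) = 192.9897; S(4,1) = 98.3986; S(4,2) = 50.1700; S(4,3) = 25.5799; S(4,4) = 13.0423
Terminal payoffs V(N, i) = max(S_T - K, 0):
  V(4,0) = 146.089657; V(4,1) = 51.498634; V(4,2) = 3.270000; V(4,3) = 0.000000; V(4,4) = 0.000000
Backward induction: V(k, i) = exp(-r*dt) * [p * V(k+1, i) + (1-p) * V(k+1, i+1)].
  V(3,0) = exp(-r*dt) * [p*146.089657 + (1-p)*51.498634] = 91.550157
  V(3,1) = exp(-r*dt) * [p*51.498634 + (1-p)*3.270000] = 24.007609
  V(3,2) = exp(-r*dt) * [p*3.270000 + (1-p)*0.000000] = 1.409107
  V(3,3) = exp(-r*dt) * [p*0.000000 + (1-p)*0.000000] = 0.000000
  V(2,0) = exp(-r*dt) * [p*91.550157 + (1-p)*24.007609] = 52.782217
  V(2,1) = exp(-r*dt) * [p*24.007609 + (1-p)*1.409107] = 11.127830
  V(2,2) = exp(-r*dt) * [p*1.409107 + (1-p)*0.000000] = 0.607212
  V(1,0) = exp(-r*dt) * [p*52.782217 + (1-p)*11.127830] = 28.924192
  V(1,1) = exp(-r*dt) * [p*11.127830 + (1-p)*0.607212] = 5.132386
  V(0,0) = exp(-r*dt) * [p*28.924192 + (1-p)*5.132386] = 15.314023

Answer: Price = V(0,0) = 15.3140


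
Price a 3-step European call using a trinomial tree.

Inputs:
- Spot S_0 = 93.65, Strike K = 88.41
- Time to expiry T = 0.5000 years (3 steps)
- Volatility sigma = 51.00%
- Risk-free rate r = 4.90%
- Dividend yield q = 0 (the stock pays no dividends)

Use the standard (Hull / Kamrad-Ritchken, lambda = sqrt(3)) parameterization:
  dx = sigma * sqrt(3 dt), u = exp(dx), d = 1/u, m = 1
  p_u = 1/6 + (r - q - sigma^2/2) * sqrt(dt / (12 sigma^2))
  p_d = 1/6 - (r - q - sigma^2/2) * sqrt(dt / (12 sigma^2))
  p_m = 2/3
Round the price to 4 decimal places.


dt = T/N = 0.166667; dx = sigma*sqrt(3*dt) = 0.360624
u = exp(dx) = 1.434225; d = 1/u = 0.697241
p_u = 0.147938, p_m = 0.666667, p_d = 0.185396
Discount per step: exp(-r*dt) = 0.991867
Stock lattice S(k, j) with j the centered position index:
  k=0: S(0,+0) = 93.6500
  k=1: S(1,-1) = 65.2966; S(1,+0) = 93.6500; S(1,+1) = 134.3151
  k=2: S(2,-2) = 45.5275; S(2,-1) = 65.2966; S(2,+0) = 93.6500; S(2,+1) = 134.3151; S(2,+2) = 192.6381
  k=3: S(3,-3) = 31.7436; S(3,-2) = 45.5275; S(3,-1) = 65.2966; S(3,+0) = 93.6500; S(3,+1) = 134.3151; S(3,+2) = 192.6381; S(3,+3) = 276.2863
Terminal payoffs V(N, j) = max(S_T - K, 0):
  V(3,-3) = 0.000000; V(3,-2) = 0.000000; V(3,-1) = 0.000000; V(3,+0) = 5.240000; V(3,+1) = 45.905148; V(3,+2) = 104.228109; V(3,+3) = 187.876343
Backward induction: V(k, j) = exp(-r*dt) * [p_u * V(k+1, j+1) + p_m * V(k+1, j) + p_d * V(k+1, j-1)]
  V(2,-2) = exp(-r*dt) * [p_u*0.000000 + p_m*0.000000 + p_d*0.000000] = 0.000000
  V(2,-1) = exp(-r*dt) * [p_u*5.240000 + p_m*0.000000 + p_d*0.000000] = 0.768888
  V(2,+0) = exp(-r*dt) * [p_u*45.905148 + p_m*5.240000 + p_d*0.000000] = 10.200782
  V(2,+1) = exp(-r*dt) * [p_u*104.228109 + p_m*45.905148 + p_d*5.240000] = 46.611937
  V(2,+2) = exp(-r*dt) * [p_u*187.876343 + p_m*104.228109 + p_d*45.905148] = 104.929564
  V(1,-1) = exp(-r*dt) * [p_u*10.200782 + p_m*0.768888 + p_d*0.000000] = 2.005228
  V(1,+0) = exp(-r*dt) * [p_u*46.611937 + p_m*10.200782 + p_d*0.768888] = 13.726171
  V(1,+1) = exp(-r*dt) * [p_u*104.929564 + p_m*46.611937 + p_d*10.200782] = 48.094453
  V(0,+0) = exp(-r*dt) * [p_u*48.094453 + p_m*13.726171 + p_d*2.005228] = 16.502199

Answer: Price = V(0,0) = 16.5022
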